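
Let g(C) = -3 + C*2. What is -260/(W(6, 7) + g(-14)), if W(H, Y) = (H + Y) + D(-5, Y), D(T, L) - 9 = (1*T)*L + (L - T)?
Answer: 65/8 ≈ 8.1250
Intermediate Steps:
g(C) = -3 + 2*C
D(T, L) = 9 + L - T + L*T (D(T, L) = 9 + ((1*T)*L + (L - T)) = 9 + (T*L + (L - T)) = 9 + (L*T + (L - T)) = 9 + (L - T + L*T) = 9 + L - T + L*T)
W(H, Y) = 14 + H - 3*Y (W(H, Y) = (H + Y) + (9 + Y - 1*(-5) + Y*(-5)) = (H + Y) + (9 + Y + 5 - 5*Y) = (H + Y) + (14 - 4*Y) = 14 + H - 3*Y)
-260/(W(6, 7) + g(-14)) = -260/((14 + 6 - 3*7) + (-3 + 2*(-14))) = -260/((14 + 6 - 21) + (-3 - 28)) = -260/(-1 - 31) = -260/(-32) = -260*(-1/32) = 65/8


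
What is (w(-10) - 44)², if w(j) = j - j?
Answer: 1936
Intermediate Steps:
w(j) = 0
(w(-10) - 44)² = (0 - 44)² = (-44)² = 1936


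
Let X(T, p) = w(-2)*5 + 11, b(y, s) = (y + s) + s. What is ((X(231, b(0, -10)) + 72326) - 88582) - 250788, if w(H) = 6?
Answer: -267003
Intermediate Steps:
b(y, s) = y + 2*s (b(y, s) = (s + y) + s = y + 2*s)
X(T, p) = 41 (X(T, p) = 6*5 + 11 = 30 + 11 = 41)
((X(231, b(0, -10)) + 72326) - 88582) - 250788 = ((41 + 72326) - 88582) - 250788 = (72367 - 88582) - 250788 = -16215 - 250788 = -267003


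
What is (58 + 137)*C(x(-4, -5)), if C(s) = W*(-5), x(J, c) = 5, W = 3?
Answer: -2925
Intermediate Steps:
C(s) = -15 (C(s) = 3*(-5) = -15)
(58 + 137)*C(x(-4, -5)) = (58 + 137)*(-15) = 195*(-15) = -2925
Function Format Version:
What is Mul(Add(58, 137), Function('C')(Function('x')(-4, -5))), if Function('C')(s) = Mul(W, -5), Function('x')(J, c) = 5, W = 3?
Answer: -2925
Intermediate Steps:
Function('C')(s) = -15 (Function('C')(s) = Mul(3, -5) = -15)
Mul(Add(58, 137), Function('C')(Function('x')(-4, -5))) = Mul(Add(58, 137), -15) = Mul(195, -15) = -2925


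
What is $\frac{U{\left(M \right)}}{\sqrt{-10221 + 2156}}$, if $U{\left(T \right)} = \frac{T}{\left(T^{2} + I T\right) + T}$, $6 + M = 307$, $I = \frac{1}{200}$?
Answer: $- \frac{40 i \sqrt{8065}}{97426813} \approx - 3.6871 \cdot 10^{-5} i$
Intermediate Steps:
$I = \frac{1}{200} \approx 0.005$
$M = 301$ ($M = -6 + 307 = 301$)
$U{\left(T \right)} = \frac{T}{T^{2} + \frac{201 T}{200}}$ ($U{\left(T \right)} = \frac{T}{\left(T^{2} + \frac{T}{200}\right) + T} = \frac{T}{T^{2} + \frac{201 T}{200}}$)
$\frac{U{\left(M \right)}}{\sqrt{-10221 + 2156}} = \frac{200 \frac{1}{201 + 200 \cdot 301}}{\sqrt{-10221 + 2156}} = \frac{200 \frac{1}{201 + 60200}}{\sqrt{-8065}} = \frac{200 \cdot \frac{1}{60401}}{i \sqrt{8065}} = 200 \cdot \frac{1}{60401} \left(- \frac{i \sqrt{8065}}{8065}\right) = \frac{200 \left(- \frac{i \sqrt{8065}}{8065}\right)}{60401} = - \frac{40 i \sqrt{8065}}{97426813}$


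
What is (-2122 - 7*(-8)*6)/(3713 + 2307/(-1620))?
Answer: -964440/2004251 ≈ -0.48120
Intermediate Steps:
(-2122 - 7*(-8)*6)/(3713 + 2307/(-1620)) = (-2122 + 56*6)/(3713 + 2307*(-1/1620)) = (-2122 + 336)/(3713 - 769/540) = -1786/2004251/540 = -1786*540/2004251 = -964440/2004251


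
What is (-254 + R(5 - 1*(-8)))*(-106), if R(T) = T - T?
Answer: 26924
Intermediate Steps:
R(T) = 0
(-254 + R(5 - 1*(-8)))*(-106) = (-254 + 0)*(-106) = -254*(-106) = 26924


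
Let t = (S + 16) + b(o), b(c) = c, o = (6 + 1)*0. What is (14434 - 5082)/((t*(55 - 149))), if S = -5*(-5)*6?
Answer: -2338/3901 ≈ -0.59933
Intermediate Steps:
o = 0 (o = 7*0 = 0)
S = 150 (S = 25*6 = 150)
t = 166 (t = (150 + 16) + 0 = 166 + 0 = 166)
(14434 - 5082)/((t*(55 - 149))) = (14434 - 5082)/((166*(55 - 149))) = 9352/((166*(-94))) = 9352/(-15604) = 9352*(-1/15604) = -2338/3901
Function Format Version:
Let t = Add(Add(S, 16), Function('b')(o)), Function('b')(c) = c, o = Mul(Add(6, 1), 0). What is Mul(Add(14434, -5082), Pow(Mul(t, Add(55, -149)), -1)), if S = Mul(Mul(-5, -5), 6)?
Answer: Rational(-2338, 3901) ≈ -0.59933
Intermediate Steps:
o = 0 (o = Mul(7, 0) = 0)
S = 150 (S = Mul(25, 6) = 150)
t = 166 (t = Add(Add(150, 16), 0) = Add(166, 0) = 166)
Mul(Add(14434, -5082), Pow(Mul(t, Add(55, -149)), -1)) = Mul(Add(14434, -5082), Pow(Mul(166, Add(55, -149)), -1)) = Mul(9352, Pow(Mul(166, -94), -1)) = Mul(9352, Pow(-15604, -1)) = Mul(9352, Rational(-1, 15604)) = Rational(-2338, 3901)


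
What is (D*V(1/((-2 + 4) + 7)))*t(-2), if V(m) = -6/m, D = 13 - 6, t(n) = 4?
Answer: -1512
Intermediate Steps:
D = 7
(D*V(1/((-2 + 4) + 7)))*t(-2) = (7*(-6/(1/((-2 + 4) + 7))))*4 = (7*(-6/(1/(2 + 7))))*4 = (7*(-6/(1/9)))*4 = (7*(-6/⅑))*4 = (7*(-6*9))*4 = (7*(-54))*4 = -378*4 = -1512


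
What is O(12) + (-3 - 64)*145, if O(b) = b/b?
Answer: -9714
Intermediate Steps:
O(b) = 1
O(12) + (-3 - 64)*145 = 1 + (-3 - 64)*145 = 1 - 67*145 = 1 - 9715 = -9714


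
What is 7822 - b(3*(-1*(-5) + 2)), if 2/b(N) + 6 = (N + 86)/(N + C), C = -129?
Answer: 5905826/755 ≈ 7822.3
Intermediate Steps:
b(N) = 2/(-6 + (86 + N)/(-129 + N)) (b(N) = 2/(-6 + (N + 86)/(N - 129)) = 2/(-6 + (86 + N)/(-129 + N)))
7822 - b(3*(-1*(-5) + 2)) = 7822 - 2*(129 - 3*(-1*(-5) + 2))/(5*(-172 + 3*(-1*(-5) + 2))) = 7822 - 2*(129 - 3*(5 + 2))/(5*(-172 + 3*(5 + 2))) = 7822 - 2*(129 - 3*7)/(5*(-172 + 3*7)) = 7822 - 2*(129 - 1*21)/(5*(-172 + 21)) = 7822 - 2*(129 - 21)/(5*(-151)) = 7822 - 2*(-1)*108/(5*151) = 7822 - 1*(-216/755) = 7822 + 216/755 = 5905826/755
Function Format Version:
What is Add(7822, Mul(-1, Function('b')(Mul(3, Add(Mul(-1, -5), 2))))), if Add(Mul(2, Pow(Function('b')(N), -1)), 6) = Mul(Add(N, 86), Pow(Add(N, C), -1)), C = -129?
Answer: Rational(5905826, 755) ≈ 7822.3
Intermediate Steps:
Function('b')(N) = Mul(2, Pow(Add(-6, Mul(Pow(Add(-129, N), -1), Add(86, N))), -1)) (Function('b')(N) = Mul(2, Pow(Add(-6, Mul(Add(N, 86), Pow(Add(N, -129), -1))), -1)) = Mul(2, Pow(Add(-6, Mul(Add(86, N), Pow(Add(-129, N), -1))), -1)) = Mul(2, Pow(Add(-6, Mul(Pow(Add(-129, N), -1), Add(86, N))), -1)))
Add(7822, Mul(-1, Function('b')(Mul(3, Add(Mul(-1, -5), 2))))) = Add(7822, Mul(-1, Mul(Rational(2, 5), Pow(Add(-172, Mul(3, Add(Mul(-1, -5), 2))), -1), Add(129, Mul(-1, Mul(3, Add(Mul(-1, -5), 2))))))) = Add(7822, Mul(-1, Mul(Rational(2, 5), Pow(Add(-172, Mul(3, Add(5, 2))), -1), Add(129, Mul(-1, Mul(3, Add(5, 2))))))) = Add(7822, Mul(-1, Mul(Rational(2, 5), Pow(Add(-172, Mul(3, 7)), -1), Add(129, Mul(-1, Mul(3, 7)))))) = Add(7822, Mul(-1, Mul(Rational(2, 5), Pow(Add(-172, 21), -1), Add(129, Mul(-1, 21))))) = Add(7822, Mul(-1, Mul(Rational(2, 5), Pow(-151, -1), Add(129, -21)))) = Add(7822, Mul(-1, Mul(Rational(2, 5), Rational(-1, 151), 108))) = Add(7822, Mul(-1, Rational(-216, 755))) = Add(7822, Rational(216, 755)) = Rational(5905826, 755)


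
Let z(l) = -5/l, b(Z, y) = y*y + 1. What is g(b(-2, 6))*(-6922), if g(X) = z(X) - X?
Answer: 9510828/37 ≈ 2.5705e+5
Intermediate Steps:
b(Z, y) = 1 + y² (b(Z, y) = y² + 1 = 1 + y²)
g(X) = -X - 5/X (g(X) = -5/X - X = -X - 5/X)
g(b(-2, 6))*(-6922) = (-(1 + 6²) - 5/(1 + 6²))*(-6922) = (-(1 + 36) - 5/(1 + 36))*(-6922) = (-1*37 - 5/37)*(-6922) = (-37 - 5*1/37)*(-6922) = (-37 - 5/37)*(-6922) = -1374/37*(-6922) = 9510828/37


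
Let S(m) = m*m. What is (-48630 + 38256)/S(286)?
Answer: -399/3146 ≈ -0.12683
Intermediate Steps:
S(m) = m²
(-48630 + 38256)/S(286) = (-48630 + 38256)/(286²) = -10374/81796 = -10374*1/81796 = -399/3146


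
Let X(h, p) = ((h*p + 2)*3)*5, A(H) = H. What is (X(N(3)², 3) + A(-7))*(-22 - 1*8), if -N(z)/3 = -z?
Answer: -110040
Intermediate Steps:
N(z) = 3*z (N(z) = -(-3)*z = 3*z)
X(h, p) = 30 + 15*h*p (X(h, p) = ((2 + h*p)*3)*5 = (6 + 3*h*p)*5 = 30 + 15*h*p)
(X(N(3)², 3) + A(-7))*(-22 - 1*8) = ((30 + 15*(3*3)²*3) - 7)*(-22 - 1*8) = ((30 + 15*9²*3) - 7)*(-22 - 8) = ((30 + 15*81*3) - 7)*(-30) = ((30 + 3645) - 7)*(-30) = (3675 - 7)*(-30) = 3668*(-30) = -110040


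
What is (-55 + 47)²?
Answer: 64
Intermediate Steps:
(-55 + 47)² = (-8)² = 64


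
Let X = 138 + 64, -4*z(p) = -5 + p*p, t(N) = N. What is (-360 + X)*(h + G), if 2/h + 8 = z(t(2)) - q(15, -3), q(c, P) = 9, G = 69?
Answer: -729170/67 ≈ -10883.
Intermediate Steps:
z(p) = 5/4 - p**2/4 (z(p) = -(-5 + p*p)/4 = -(-5 + p**2)/4 = 5/4 - p**2/4)
h = -8/67 (h = 2/(-8 + ((5/4 - 1/4*2**2) - 1*9)) = 2/(-8 + ((5/4 - 1/4*4) - 9)) = 2/(-8 + ((5/4 - 1) - 9)) = 2/(-8 + (1/4 - 9)) = 2/(-8 - 35/4) = 2/(-67/4) = 2*(-4/67) = -8/67 ≈ -0.11940)
X = 202
(-360 + X)*(h + G) = (-360 + 202)*(-8/67 + 69) = -158*4615/67 = -729170/67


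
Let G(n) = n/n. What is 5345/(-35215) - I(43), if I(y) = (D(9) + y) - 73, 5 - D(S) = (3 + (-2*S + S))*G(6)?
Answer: 132748/7043 ≈ 18.848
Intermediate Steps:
G(n) = 1
D(S) = 2 + S (D(S) = 5 - (3 + (-2*S + S)) = 5 - (3 - S) = 5 + (-3 + S) = 2 + S)
I(y) = -62 + y (I(y) = ((2 + 9) + y) - 73 = (11 + y) - 73 = -62 + y)
5345/(-35215) - I(43) = 5345/(-35215) - (-62 + 43) = 5345*(-1/35215) - 1*(-19) = -1069/7043 + 19 = 132748/7043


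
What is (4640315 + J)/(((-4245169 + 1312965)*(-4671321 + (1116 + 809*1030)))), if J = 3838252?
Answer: 8478567/11250676154740 ≈ 7.5361e-7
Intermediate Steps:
(4640315 + J)/(((-4245169 + 1312965)*(-4671321 + (1116 + 809*1030)))) = (4640315 + 3838252)/(((-4245169 + 1312965)*(-4671321 + (1116 + 809*1030)))) = 8478567/((-2932204*(-4671321 + (1116 + 833270)))) = 8478567/((-2932204*(-4671321 + 834386))) = 8478567/((-2932204*(-3836935))) = 8478567/11250676154740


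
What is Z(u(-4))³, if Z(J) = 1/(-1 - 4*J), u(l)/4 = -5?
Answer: 1/493039 ≈ 2.0282e-6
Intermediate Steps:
u(l) = -20 (u(l) = 4*(-5) = -20)
Z(u(-4))³ = (-1/(1 + 4*(-20)))³ = (-1/(1 - 80))³ = (-1/(-79))³ = (-1*(-1/79))³ = (1/79)³ = 1/493039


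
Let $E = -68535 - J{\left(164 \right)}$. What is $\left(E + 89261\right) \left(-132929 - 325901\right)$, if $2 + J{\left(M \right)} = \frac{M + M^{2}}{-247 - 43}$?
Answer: $- \frac{277049812940}{29} \approx -9.5534 \cdot 10^{9}$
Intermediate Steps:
$J{\left(M \right)} = -2 - \frac{M}{290} - \frac{M^{2}}{290}$ ($J{\left(M \right)} = -2 + \frac{M + M^{2}}{-247 - 43} = -2 + \frac{M + M^{2}}{-290} = -2 + \left(M + M^{2}\right) \left(- \frac{1}{290}\right) = -2 - \left(\frac{M}{290} + \frac{M^{2}}{290}\right) = -2 - \frac{M}{290} - \frac{M^{2}}{290}$)
$E = - \frac{1984751}{29}$ ($E = -68535 - \left(-2 - \frac{82}{145} - \frac{164^{2}}{290}\right) = -68535 - \left(-2 - \frac{82}{145} - \frac{13448}{145}\right) = -68535 - - \frac{2764}{29} = -68535 + \frac{2764}{29} = - \frac{1984751}{29} \approx -68440.0$)
$\left(E + 89261\right) \left(-132929 - 325901\right) = \left(- \frac{1984751}{29} + 89261\right) \left(-132929 - 325901\right) = \frac{603818}{29} \left(-458830\right) = - \frac{277049812940}{29}$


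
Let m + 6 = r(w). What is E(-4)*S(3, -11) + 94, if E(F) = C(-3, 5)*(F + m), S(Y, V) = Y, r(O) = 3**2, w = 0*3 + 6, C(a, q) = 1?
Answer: 91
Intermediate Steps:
w = 6 (w = 0 + 6 = 6)
r(O) = 9
m = 3 (m = -6 + 9 = 3)
E(F) = 3 + F (E(F) = 1*(F + 3) = 1*(3 + F) = 3 + F)
E(-4)*S(3, -11) + 94 = (3 - 4)*3 + 94 = -1*3 + 94 = -3 + 94 = 91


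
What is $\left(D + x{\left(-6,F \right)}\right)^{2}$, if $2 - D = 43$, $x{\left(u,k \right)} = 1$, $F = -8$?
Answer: $1600$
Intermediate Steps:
$D = -41$ ($D = 2 - 43 = -41$)
$\left(D + x{\left(-6,F \right)}\right)^{2} = \left(-41 + 1\right)^{2} = \left(-40\right)^{2} = 1600$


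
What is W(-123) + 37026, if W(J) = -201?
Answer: 36825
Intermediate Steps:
W(-123) + 37026 = -201 + 37026 = 36825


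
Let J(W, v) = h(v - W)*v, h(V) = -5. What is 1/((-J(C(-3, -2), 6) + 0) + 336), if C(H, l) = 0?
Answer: 1/366 ≈ 0.0027322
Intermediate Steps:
J(W, v) = -5*v
1/((-J(C(-3, -2), 6) + 0) + 336) = 1/((-(-5)*6 + 0) + 336) = 1/((-1*(-30) + 0) + 336) = 1/((30 + 0) + 336) = 1/(30 + 336) = 1/366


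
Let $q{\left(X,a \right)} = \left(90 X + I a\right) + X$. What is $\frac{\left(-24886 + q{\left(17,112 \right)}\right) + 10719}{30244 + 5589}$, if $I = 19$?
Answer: $- \frac{10492}{35833} \approx -0.2928$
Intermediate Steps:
$q{\left(X,a \right)} = 19 a + 91 X$ ($q{\left(X,a \right)} = \left(90 X + 19 a\right) + X = \left(19 a + 90 X\right) + X = 19 a + 91 X$)
$\frac{\left(-24886 + q{\left(17,112 \right)}\right) + 10719}{30244 + 5589} = \frac{\left(-24886 + \left(19 \cdot 112 + 91 \cdot 17\right)\right) + 10719}{30244 + 5589} = \frac{\left(-24886 + \left(2128 + 1547\right)\right) + 10719}{35833} = \left(\left(-24886 + 3675\right) + 10719\right) \frac{1}{35833} = \left(-21211 + 10719\right) \frac{1}{35833} = \left(-10492\right) \frac{1}{35833} = - \frac{10492}{35833}$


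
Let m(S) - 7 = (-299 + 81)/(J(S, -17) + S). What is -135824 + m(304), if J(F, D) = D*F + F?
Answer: -309662651/2280 ≈ -1.3582e+5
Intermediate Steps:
J(F, D) = F + D*F
m(S) = 7 + 218/(15*S) (m(S) = 7 + (-299 + 81)/(S*(1 - 17) + S) = 7 - 218/(S*(-16) + S) = 7 - 218/(-16*S + S) = 7 - 218*(-1/(15*S)) = 7 - (-218)/(15*S) = 7 + 218/(15*S))
-135824 + m(304) = -135824 + (7 + (218/15)/304) = -135824 + (7 + (218/15)*(1/304)) = -135824 + (7 + 109/2280) = -135824 + 16069/2280 = -309662651/2280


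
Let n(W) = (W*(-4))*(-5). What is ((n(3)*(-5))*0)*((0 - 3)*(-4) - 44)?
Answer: 0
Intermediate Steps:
n(W) = 20*W (n(W) = -4*W*(-5) = 20*W)
((n(3)*(-5))*0)*((0 - 3)*(-4) - 44) = (((20*3)*(-5))*0)*((0 - 3)*(-4) - 44) = ((60*(-5))*0)*(-3*(-4) - 44) = (-300*0)*(12 - 44) = 0*(-32) = 0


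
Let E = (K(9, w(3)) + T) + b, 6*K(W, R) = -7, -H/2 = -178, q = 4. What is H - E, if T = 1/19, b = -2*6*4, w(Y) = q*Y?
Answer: 46183/114 ≈ 405.11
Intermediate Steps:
H = 356 (H = -2*(-178) = 356)
w(Y) = 4*Y
K(W, R) = -7/6 (K(W, R) = (1/6)*(-7) = -7/6)
b = -48 (b = -12*4 = -48)
T = 1/19 ≈ 0.052632
E = -5599/114 (E = (-7/6 + 1/19) - 48 = -127/114 - 48 = -5599/114 ≈ -49.114)
H - E = 356 - 1*(-5599/114) = 356 + 5599/114 = 46183/114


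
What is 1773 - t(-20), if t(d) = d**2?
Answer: 1373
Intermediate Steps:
1773 - t(-20) = 1773 - 1*(-20)**2 = 1773 - 1*400 = 1773 - 400 = 1373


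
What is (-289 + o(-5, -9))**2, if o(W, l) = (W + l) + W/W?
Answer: 91204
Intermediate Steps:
o(W, l) = 1 + W + l (o(W, l) = (W + l) + 1 = 1 + W + l)
(-289 + o(-5, -9))**2 = (-289 + (1 - 5 - 9))**2 = (-289 - 13)**2 = (-302)**2 = 91204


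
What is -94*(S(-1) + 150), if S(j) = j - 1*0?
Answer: -14006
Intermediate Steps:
S(j) = j (S(j) = j + 0 = j)
-94*(S(-1) + 150) = -94*(-1 + 150) = -94*149 = -14006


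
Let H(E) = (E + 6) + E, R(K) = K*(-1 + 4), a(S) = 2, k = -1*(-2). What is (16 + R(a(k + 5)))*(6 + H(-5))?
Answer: 44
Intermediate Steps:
k = 2
R(K) = 3*K (R(K) = K*3 = 3*K)
H(E) = 6 + 2*E (H(E) = (6 + E) + E = 6 + 2*E)
(16 + R(a(k + 5)))*(6 + H(-5)) = (16 + 3*2)*(6 + (6 + 2*(-5))) = (16 + 6)*(6 + (6 - 10)) = 22*(6 - 4) = 22*2 = 44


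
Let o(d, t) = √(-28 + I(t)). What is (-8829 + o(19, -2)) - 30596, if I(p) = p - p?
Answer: -39425 + 2*I*√7 ≈ -39425.0 + 5.2915*I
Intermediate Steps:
I(p) = 0
o(d, t) = 2*I*√7 (o(d, t) = √(-28 + 0) = √(-28) = 2*I*√7)
(-8829 + o(19, -2)) - 30596 = (-8829 + 2*I*√7) - 30596 = -39425 + 2*I*√7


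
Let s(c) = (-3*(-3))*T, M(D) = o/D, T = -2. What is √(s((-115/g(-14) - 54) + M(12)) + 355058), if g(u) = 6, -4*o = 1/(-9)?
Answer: 4*√22190 ≈ 595.85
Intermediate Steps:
o = 1/36 (o = -¼/(-9) = -¼*(-⅑) = 1/36 ≈ 0.027778)
M(D) = 1/(36*D)
s(c) = -18 (s(c) = -3*(-3)*(-2) = 9*(-2) = -18)
√(s((-115/g(-14) - 54) + M(12)) + 355058) = √(-18 + 355058) = √355040 = 4*√22190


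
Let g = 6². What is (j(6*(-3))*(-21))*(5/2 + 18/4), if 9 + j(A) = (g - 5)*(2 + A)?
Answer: 74235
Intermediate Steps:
g = 36
j(A) = 53 + 31*A (j(A) = -9 + (36 - 5)*(2 + A) = -9 + 31*(2 + A) = -9 + (62 + 31*A) = 53 + 31*A)
(j(6*(-3))*(-21))*(5/2 + 18/4) = ((53 + 31*(6*(-3)))*(-21))*(5/2 + 18/4) = ((53 + 31*(-18))*(-21))*(5*(½) + 18*(¼)) = ((53 - 558)*(-21))*(5/2 + 9/2) = -505*(-21)*7 = 10605*7 = 74235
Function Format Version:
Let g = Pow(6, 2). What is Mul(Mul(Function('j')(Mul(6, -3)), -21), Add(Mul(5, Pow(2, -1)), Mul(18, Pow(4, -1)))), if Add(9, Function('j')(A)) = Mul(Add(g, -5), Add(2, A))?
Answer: 74235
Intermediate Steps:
g = 36
Function('j')(A) = Add(53, Mul(31, A)) (Function('j')(A) = Add(-9, Mul(Add(36, -5), Add(2, A))) = Add(-9, Mul(31, Add(2, A))) = Add(-9, Add(62, Mul(31, A))) = Add(53, Mul(31, A)))
Mul(Mul(Function('j')(Mul(6, -3)), -21), Add(Mul(5, Pow(2, -1)), Mul(18, Pow(4, -1)))) = Mul(Mul(Add(53, Mul(31, Mul(6, -3))), -21), Add(Mul(5, Pow(2, -1)), Mul(18, Pow(4, -1)))) = Mul(Mul(Add(53, Mul(31, -18)), -21), Add(Mul(5, Rational(1, 2)), Mul(18, Rational(1, 4)))) = Mul(Mul(Add(53, -558), -21), Add(Rational(5, 2), Rational(9, 2))) = Mul(Mul(-505, -21), 7) = Mul(10605, 7) = 74235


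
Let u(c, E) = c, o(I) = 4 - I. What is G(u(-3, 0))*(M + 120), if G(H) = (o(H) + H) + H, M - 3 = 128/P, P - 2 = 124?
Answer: 7813/63 ≈ 124.02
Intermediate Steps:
P = 126 (P = 2 + 124 = 126)
M = 253/63 (M = 3 + 128/126 = 3 + 128*(1/126) = 3 + 64/63 = 253/63 ≈ 4.0159)
G(H) = 4 + H (G(H) = ((4 - H) + H) + H = 4 + H)
G(u(-3, 0))*(M + 120) = (4 - 3)*(253/63 + 120) = 1*(7813/63) = 7813/63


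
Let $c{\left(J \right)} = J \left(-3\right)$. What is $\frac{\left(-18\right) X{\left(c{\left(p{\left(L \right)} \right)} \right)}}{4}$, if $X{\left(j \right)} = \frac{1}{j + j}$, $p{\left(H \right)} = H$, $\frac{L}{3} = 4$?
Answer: $\frac{1}{16} \approx 0.0625$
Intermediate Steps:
$L = 12$ ($L = 3 \cdot 4 = 12$)
$c{\left(J \right)} = - 3 J$
$X{\left(j \right)} = \frac{1}{2 j}$
$\frac{\left(-18\right) X{\left(c{\left(p{\left(L \right)} \right)} \right)}}{4} = \frac{\left(-18\right) \frac{1}{2 \left(\left(-3\right) 12\right)}}{4} = - 18 \frac{1}{2 \left(-36\right)} \frac{1}{4} = - 18 \cdot \frac{1}{2} \left(- \frac{1}{36}\right) \frac{1}{4} = \left(-18\right) \left(- \frac{1}{72}\right) \frac{1}{4} = \frac{1}{4} \cdot \frac{1}{4} = \frac{1}{16}$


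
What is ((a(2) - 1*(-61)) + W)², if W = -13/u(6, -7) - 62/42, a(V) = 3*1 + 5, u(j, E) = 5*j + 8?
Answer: 2874139321/636804 ≈ 4513.4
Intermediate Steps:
u(j, E) = 8 + 5*j
a(V) = 8 (a(V) = 3 + 5 = 8)
W = -1451/798 (W = -13/(8 + 5*6) - 62/42 = -13/(8 + 30) - 62*1/42 = -13/38 - 31/21 = -1451/798 ≈ -1.8183)
((a(2) - 1*(-61)) + W)² = ((8 - 1*(-61)) - 1451/798)² = ((8 + 61) - 1451/798)² = (69 - 1451/798)² = (53611/798)² = 2874139321/636804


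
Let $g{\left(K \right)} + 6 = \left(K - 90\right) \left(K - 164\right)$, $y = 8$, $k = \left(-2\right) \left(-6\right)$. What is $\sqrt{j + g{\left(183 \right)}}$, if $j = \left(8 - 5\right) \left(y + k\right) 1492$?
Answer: $\sqrt{91281} \approx 302.13$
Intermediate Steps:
$k = 12$
$g{\left(K \right)} = -6 + \left(-164 + K\right) \left(-90 + K\right)$ ($g{\left(K \right)} = -6 + \left(K - 90\right) \left(K - 164\right) = -6 + \left(-90 + K\right) \left(-164 + K\right) = -6 + \left(-164 + K\right) \left(-90 + K\right)$)
$j = 89520$ ($j = \left(8 - 5\right) \left(8 + 12\right) 1492 = 3 \cdot 20 \cdot 1492 = 60 \cdot 1492 = 89520$)
$\sqrt{j + g{\left(183 \right)}} = \sqrt{89520 + \left(14754 + 183^{2} - 46482\right)} = \sqrt{89520 + \left(14754 + 33489 - 46482\right)} = \sqrt{89520 + 1761} = \sqrt{91281}$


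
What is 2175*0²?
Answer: 0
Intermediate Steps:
2175*0² = 2175*0 = 0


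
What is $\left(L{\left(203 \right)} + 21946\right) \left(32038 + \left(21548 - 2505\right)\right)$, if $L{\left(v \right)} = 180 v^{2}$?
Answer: $380020470846$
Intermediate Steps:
$\left(L{\left(203 \right)} + 21946\right) \left(32038 + \left(21548 - 2505\right)\right) = \left(180 \cdot 203^{2} + 21946\right) \left(32038 + \left(21548 - 2505\right)\right) = \left(180 \cdot 41209 + 21946\right) \left(32038 + 19043\right) = \left(7417620 + 21946\right) 51081 = 7439566 \cdot 51081 = 380020470846$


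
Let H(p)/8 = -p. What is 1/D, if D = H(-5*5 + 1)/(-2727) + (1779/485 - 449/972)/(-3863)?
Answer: -183930641460/13102665883 ≈ -14.038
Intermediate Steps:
H(p) = -8*p (H(p) = 8*(-p) = -8*p)
D = -13102665883/183930641460 (D = -8*(-5*5 + 1)/(-2727) + (1779/485 - 449/972)/(-3863) = -8*(-25 + 1)*(-1/2727) + (1779*(1/485) - 449*1/972)*(-1/3863) = -8*(-24)*(-1/2727) + (1779/485 - 449/972)*(-1/3863) = 192*(-1/2727) + (1511423/471420)*(-1/3863) = -64/909 - 1511423/1821095460 = -13102665883/183930641460 ≈ -0.071237)
1/D = 1/(-13102665883/183930641460) = -183930641460/13102665883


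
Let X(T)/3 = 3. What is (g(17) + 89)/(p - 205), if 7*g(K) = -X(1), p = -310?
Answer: -614/3605 ≈ -0.17032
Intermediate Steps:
X(T) = 9 (X(T) = 3*3 = 9)
g(K) = -9/7 (g(K) = (-1*9)/7 = (1/7)*(-9) = -9/7)
(g(17) + 89)/(p - 205) = (-9/7 + 89)/(-310 - 205) = (614/7)/(-515) = (614/7)*(-1/515) = -614/3605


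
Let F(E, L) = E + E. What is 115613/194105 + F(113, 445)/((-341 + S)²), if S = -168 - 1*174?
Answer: 53976060487/90547847345 ≈ 0.59611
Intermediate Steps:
S = -342 (S = -168 - 174 = -342)
F(E, L) = 2*E
115613/194105 + F(113, 445)/((-341 + S)²) = 115613/194105 + (2*113)/((-341 - 342)²) = 115613*(1/194105) + 226/((-683)²) = 115613/194105 + 226/466489 = 53976060487/90547847345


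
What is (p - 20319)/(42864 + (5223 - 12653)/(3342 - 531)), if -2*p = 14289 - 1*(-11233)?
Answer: -46493940/60241637 ≈ -0.77179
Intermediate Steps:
p = -12761 (p = -(14289 - 1*(-11233))/2 = -(14289 + 11233)/2 = -½*25522 = -12761)
(p - 20319)/(42864 + (5223 - 12653)/(3342 - 531)) = (-12761 - 20319)/(42864 + (5223 - 12653)/(3342 - 531)) = -33080/(42864 - 7430/2811) = -33080/120483274/2811 = -33080*2811/120483274 = -46493940/60241637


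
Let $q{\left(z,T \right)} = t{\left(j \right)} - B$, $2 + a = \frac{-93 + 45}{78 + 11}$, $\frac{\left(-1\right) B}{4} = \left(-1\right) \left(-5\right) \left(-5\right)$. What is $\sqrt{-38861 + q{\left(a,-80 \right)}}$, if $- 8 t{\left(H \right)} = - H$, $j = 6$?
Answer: $\frac{i \sqrt{155841}}{2} \approx 197.38 i$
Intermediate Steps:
$t{\left(H \right)} = \frac{H}{8}$ ($t{\left(H \right)} = - \frac{\left(-1\right) H}{8} = \frac{H}{8}$)
$B = 100$ ($B = - 4 \left(-1\right) \left(-5\right) \left(-5\right) = - 4 \cdot 5 \left(-5\right) = \left(-4\right) \left(-25\right) = 100$)
$a = - \frac{226}{89}$ ($a = -2 + \frac{-93 + 45}{78 + 11} = -2 - \frac{48}{89} = - \frac{226}{89} \approx -2.5393$)
$q{\left(z,T \right)} = - \frac{397}{4}$ ($q{\left(z,T \right)} = \frac{1}{8} \cdot 6 - 100 = \frac{3}{4} - 100 = - \frac{397}{4}$)
$\sqrt{-38861 + q{\left(a,-80 \right)}} = \sqrt{-38861 - \frac{397}{4}} = \sqrt{- \frac{155841}{4}} = \frac{i \sqrt{155841}}{2}$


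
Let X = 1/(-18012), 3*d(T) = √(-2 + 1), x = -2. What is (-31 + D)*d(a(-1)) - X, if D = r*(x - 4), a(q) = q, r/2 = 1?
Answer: 1/18012 - 43*I/3 ≈ 5.5519e-5 - 14.333*I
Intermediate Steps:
r = 2 (r = 2*1 = 2)
d(T) = I/3 (d(T) = √(-2 + 1)/3 = √(-1)/3 = I/3)
D = -12 (D = 2*(-2 - 4) = 2*(-6) = -12)
X = -1/18012 ≈ -5.5519e-5
(-31 + D)*d(a(-1)) - X = (-31 - 12)*(I/3) - 1*(-1/18012) = -43*I/3 + 1/18012 = 1/18012 - 43*I/3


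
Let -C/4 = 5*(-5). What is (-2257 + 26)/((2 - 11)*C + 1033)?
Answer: -2231/133 ≈ -16.774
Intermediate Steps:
C = 100 (C = -20*(-5) = -4*(-25) = 100)
(-2257 + 26)/((2 - 11)*C + 1033) = (-2257 + 26)/((2 - 11)*100 + 1033) = -2231/(-9*100 + 1033) = -2231/(-900 + 1033) = -2231/133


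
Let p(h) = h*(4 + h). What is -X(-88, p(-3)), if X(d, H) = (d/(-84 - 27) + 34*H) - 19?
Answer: 13343/111 ≈ 120.21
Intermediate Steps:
X(d, H) = -19 + 34*H - d/111 (X(d, H) = (d/(-111) + 34*H) - 19 = (-d/111 + 34*H) - 19 = (34*H - d/111) - 19 = -19 + 34*H - d/111)
-X(-88, p(-3)) = -(-19 + 34*(-3*(4 - 3)) - 1/111*(-88)) = -(-19 + 34*(-3*1) + 88/111) = -(-19 + 34*(-3) + 88/111) = -(-19 - 102 + 88/111) = -1*(-13343/111) = 13343/111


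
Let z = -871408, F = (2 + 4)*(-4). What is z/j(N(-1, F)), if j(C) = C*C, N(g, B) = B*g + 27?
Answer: -871408/2601 ≈ -335.03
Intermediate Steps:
F = -24 (F = 6*(-4) = -24)
N(g, B) = 27 + B*g
j(C) = C²
z/j(N(-1, F)) = -871408/(27 - 24*(-1))² = -871408/(27 + 24)² = -871408/(51²) = -871408/2601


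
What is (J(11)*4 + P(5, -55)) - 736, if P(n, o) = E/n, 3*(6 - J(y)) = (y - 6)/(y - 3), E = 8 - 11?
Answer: -21403/30 ≈ -713.43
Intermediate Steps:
E = -3
J(y) = 6 - (-6 + y)/(3*(-3 + y)) (J(y) = 6 - (y - 6)/(3*(y - 3)) = 6 - (-6 + y)/(3*(-3 + y)))
P(n, o) = -3/n
(J(11)*4 + P(5, -55)) - 736 = (((-48 + 17*11)/(3*(-3 + 11)))*4 - 3/5) - 736 = (((⅓)*(-48 + 187)/8)*4 - 3*⅕) - 736 = (((⅓)*(⅛)*139)*4 - ⅗) - 736 = ((139/24)*4 - ⅗) - 736 = (139/6 - ⅗) - 736 = 677/30 - 736 = -21403/30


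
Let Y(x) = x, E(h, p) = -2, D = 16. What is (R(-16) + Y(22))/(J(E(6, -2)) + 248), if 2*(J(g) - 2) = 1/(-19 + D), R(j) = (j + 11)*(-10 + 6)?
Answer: 252/1499 ≈ 0.16811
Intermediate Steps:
R(j) = -44 - 4*j (R(j) = (11 + j)*(-4) = -44 - 4*j)
J(g) = 11/6 (J(g) = 2 + 1/(2*(-19 + 16)) = 2 + (½)/(-3) = 2 + (½)*(-⅓) = 2 - ⅙ = 11/6)
(R(-16) + Y(22))/(J(E(6, -2)) + 248) = ((-44 - 4*(-16)) + 22)/(11/6 + 248) = ((-44 + 64) + 22)/(1499/6) = (20 + 22)*(6/1499) = 42*(6/1499) = 252/1499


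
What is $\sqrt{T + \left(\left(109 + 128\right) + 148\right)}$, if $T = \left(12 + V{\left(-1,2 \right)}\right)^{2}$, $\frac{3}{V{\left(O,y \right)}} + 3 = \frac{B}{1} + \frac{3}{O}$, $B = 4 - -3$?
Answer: $\sqrt{610} \approx 24.698$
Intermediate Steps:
$B = 7$ ($B = 4 + 3 = 7$)
$V{\left(O,y \right)} = \frac{3}{4 + \frac{3}{O}}$ ($V{\left(O,y \right)} = \frac{3}{-3 + \left(\frac{7}{1} + \frac{3}{O}\right)} = \frac{3}{-3 + \left(7 \cdot 1 + \frac{3}{O}\right)} = \frac{3}{-3 + \left(7 + \frac{3}{O}\right)} = \frac{3}{4 + \frac{3}{O}}$)
$T = 225$ ($T = \left(12 + 3 \left(-1\right) \frac{1}{3 + 4 \left(-1\right)}\right)^{2} = \left(12 + 3 \left(-1\right) \frac{1}{3 - 4}\right)^{2} = \left(12 + 3 \left(-1\right) \frac{1}{-1}\right)^{2} = \left(12 + 3 \left(-1\right) \left(-1\right)\right)^{2} = \left(12 + 3\right)^{2} = 15^{2} = 225$)
$\sqrt{T + \left(\left(109 + 128\right) + 148\right)} = \sqrt{225 + \left(\left(109 + 128\right) + 148\right)} = \sqrt{225 + \left(237 + 148\right)} = \sqrt{225 + 385} = \sqrt{610}$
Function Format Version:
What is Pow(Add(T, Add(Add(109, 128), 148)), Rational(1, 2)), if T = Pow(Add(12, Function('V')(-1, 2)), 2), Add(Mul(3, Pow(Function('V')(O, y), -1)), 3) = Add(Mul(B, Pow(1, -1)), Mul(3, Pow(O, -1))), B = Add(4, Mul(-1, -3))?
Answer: Pow(610, Rational(1, 2)) ≈ 24.698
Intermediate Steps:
B = 7 (B = Add(4, 3) = 7)
Function('V')(O, y) = Mul(3, Pow(Add(4, Mul(3, Pow(O, -1))), -1)) (Function('V')(O, y) = Mul(3, Pow(Add(-3, Add(Mul(7, Pow(1, -1)), Mul(3, Pow(O, -1)))), -1)) = Mul(3, Pow(Add(-3, Add(Mul(7, 1), Mul(3, Pow(O, -1)))), -1)) = Mul(3, Pow(Add(-3, Add(7, Mul(3, Pow(O, -1)))), -1)) = Mul(3, Pow(Add(4, Mul(3, Pow(O, -1))), -1)))
T = 225 (T = Pow(Add(12, Mul(3, -1, Pow(Add(3, Mul(4, -1)), -1))), 2) = Pow(Add(12, Mul(3, -1, Pow(Add(3, -4), -1))), 2) = Pow(Add(12, Mul(3, -1, Pow(-1, -1))), 2) = Pow(Add(12, Mul(3, -1, -1)), 2) = Pow(Add(12, 3), 2) = Pow(15, 2) = 225)
Pow(Add(T, Add(Add(109, 128), 148)), Rational(1, 2)) = Pow(Add(225, Add(Add(109, 128), 148)), Rational(1, 2)) = Pow(Add(225, Add(237, 148)), Rational(1, 2)) = Pow(Add(225, 385), Rational(1, 2)) = Pow(610, Rational(1, 2))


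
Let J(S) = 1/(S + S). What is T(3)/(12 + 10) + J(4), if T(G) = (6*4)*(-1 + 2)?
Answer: 107/88 ≈ 1.2159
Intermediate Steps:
T(G) = 24 (T(G) = 24*1 = 24)
J(S) = 1/(2*S)
T(3)/(12 + 10) + J(4) = 24/(12 + 10) + (½)/4 = 24/22 + (½)*(¼) = (1/22)*24 + ⅛ = 12/11 + ⅛ = 107/88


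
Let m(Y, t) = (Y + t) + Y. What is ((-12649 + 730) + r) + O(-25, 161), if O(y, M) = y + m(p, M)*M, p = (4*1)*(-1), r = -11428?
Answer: 1261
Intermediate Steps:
p = -4 (p = 4*(-1) = -4)
m(Y, t) = t + 2*Y
O(y, M) = y + M*(-8 + M) (O(y, M) = y + (M + 2*(-4))*M = y + (M - 8)*M = y + (-8 + M)*M = y + M*(-8 + M))
((-12649 + 730) + r) + O(-25, 161) = ((-12649 + 730) - 11428) + (-25 + 161*(-8 + 161)) = (-11919 - 11428) + (-25 + 161*153) = -23347 + (-25 + 24633) = -23347 + 24608 = 1261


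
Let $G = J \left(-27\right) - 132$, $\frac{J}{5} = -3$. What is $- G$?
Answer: $-273$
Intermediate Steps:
$J = -15$ ($J = 5 \left(-3\right) = -15$)
$G = 273$ ($G = \left(-15\right) \left(-27\right) - 132 = 405 - 132 = 273$)
$- G = \left(-1\right) 273 = -273$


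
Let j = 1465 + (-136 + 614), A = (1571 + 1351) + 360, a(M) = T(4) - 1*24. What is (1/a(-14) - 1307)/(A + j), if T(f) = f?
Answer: -26141/104500 ≈ -0.25015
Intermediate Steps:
a(M) = -20 (a(M) = 4 - 1*24 = 4 - 24 = -20)
A = 3282 (A = 2922 + 360 = 3282)
j = 1943 (j = 1465 + 478 = 1943)
(1/a(-14) - 1307)/(A + j) = (1/(-20) - 1307)/(3282 + 1943) = (-1/20 - 1307)/5225 = -26141/20*1/5225 = -26141/104500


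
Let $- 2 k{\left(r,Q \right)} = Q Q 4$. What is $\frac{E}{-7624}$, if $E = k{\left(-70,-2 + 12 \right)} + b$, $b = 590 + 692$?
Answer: $- \frac{541}{3812} \approx -0.14192$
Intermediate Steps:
$k{\left(r,Q \right)} = - 2 Q^{2}$ ($k{\left(r,Q \right)} = - \frac{Q Q 4}{2} = - \frac{Q^{2} \cdot 4}{2} = - \frac{4 Q^{2}}{2} = - 2 Q^{2}$)
$b = 1282$
$E = 1082$ ($E = - 2 \left(-2 + 12\right)^{2} + 1282 = - 2 \cdot 10^{2} + 1282 = \left(-2\right) 100 + 1282 = -200 + 1282 = 1082$)
$\frac{E}{-7624} = \frac{1082}{-7624} = 1082 \left(- \frac{1}{7624}\right) = - \frac{541}{3812}$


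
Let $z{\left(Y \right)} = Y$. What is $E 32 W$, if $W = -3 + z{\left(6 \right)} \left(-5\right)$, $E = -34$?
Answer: $35904$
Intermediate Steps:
$W = -33$ ($W = -3 + 6 \left(-5\right) = -3 - 30 = -33$)
$E 32 W = \left(-34\right) 32 \left(-33\right) = \left(-1088\right) \left(-33\right) = 35904$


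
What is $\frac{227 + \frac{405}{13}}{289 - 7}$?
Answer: $\frac{1678}{1833} \approx 0.91544$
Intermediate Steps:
$\frac{227 + \frac{405}{13}}{289 - 7} = \frac{227 + 405 \cdot \frac{1}{13}}{282} = \left(227 + \frac{405}{13}\right) \frac{1}{282} = \frac{3356}{13} \cdot \frac{1}{282} = \frac{1678}{1833}$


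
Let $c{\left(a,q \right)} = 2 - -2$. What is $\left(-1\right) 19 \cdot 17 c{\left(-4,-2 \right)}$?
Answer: $-1292$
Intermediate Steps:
$c{\left(a,q \right)} = 4$ ($c{\left(a,q \right)} = 2 + 2 = 4$)
$\left(-1\right) 19 \cdot 17 c{\left(-4,-2 \right)} = \left(-1\right) 19 \cdot 17 \cdot 4 = \left(-19\right) 17 \cdot 4 = \left(-323\right) 4 = -1292$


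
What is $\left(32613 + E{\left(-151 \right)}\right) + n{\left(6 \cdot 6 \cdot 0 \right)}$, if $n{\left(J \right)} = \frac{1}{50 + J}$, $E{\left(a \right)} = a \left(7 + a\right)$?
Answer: $\frac{2717851}{50} \approx 54357.0$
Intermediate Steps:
$\left(32613 + E{\left(-151 \right)}\right) + n{\left(6 \cdot 6 \cdot 0 \right)} = \left(32613 - 151 \left(7 - 151\right)\right) + \frac{1}{50 + 6 \cdot 6 \cdot 0} = \left(32613 - -21744\right) + \frac{1}{50 + 36 \cdot 0} = \left(32613 + 21744\right) + \frac{1}{50 + 0} = 54357 + \frac{1}{50} = \frac{2717851}{50}$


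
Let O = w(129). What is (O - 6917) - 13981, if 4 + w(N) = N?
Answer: -20773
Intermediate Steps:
w(N) = -4 + N
O = 125 (O = -4 + 129 = 125)
(O - 6917) - 13981 = (125 - 6917) - 13981 = -6792 - 13981 = -20773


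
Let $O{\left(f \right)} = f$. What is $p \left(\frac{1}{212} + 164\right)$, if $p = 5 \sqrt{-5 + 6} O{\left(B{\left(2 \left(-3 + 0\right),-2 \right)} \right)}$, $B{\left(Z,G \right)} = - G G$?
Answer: $- \frac{173845}{53} \approx -3280.1$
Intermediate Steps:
$B{\left(Z,G \right)} = - G^{2}$
$p = -20$ ($p = 5 \sqrt{-5 + 6} \left(- \left(-2\right)^{2}\right) = 5 \sqrt{1} \left(\left(-1\right) 4\right) = 5 \cdot 1 \left(-4\right) = 5 \left(-4\right) = -20$)
$p \left(\frac{1}{212} + 164\right) = - 20 \left(\frac{1}{212} + 164\right) = \left(-20\right) \frac{34769}{212} = - \frac{173845}{53}$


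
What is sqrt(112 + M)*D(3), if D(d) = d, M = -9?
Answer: 3*sqrt(103) ≈ 30.447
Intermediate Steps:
sqrt(112 + M)*D(3) = sqrt(112 - 9)*3 = sqrt(103)*3 = 3*sqrt(103)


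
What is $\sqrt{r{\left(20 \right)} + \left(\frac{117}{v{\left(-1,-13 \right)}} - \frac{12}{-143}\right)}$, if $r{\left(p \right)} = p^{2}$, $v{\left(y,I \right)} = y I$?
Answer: $\frac{\sqrt{8365357}}{143} \approx 20.226$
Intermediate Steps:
$v{\left(y,I \right)} = I y$
$\sqrt{r{\left(20 \right)} + \left(\frac{117}{v{\left(-1,-13 \right)}} - \frac{12}{-143}\right)} = \sqrt{20^{2} + \left(\frac{117}{\left(-13\right) \left(-1\right)} - \frac{12}{-143}\right)} = \sqrt{400 - \left(- \frac{12}{143} - \frac{117}{13}\right)} = \sqrt{400 + \left(117 \cdot \frac{1}{13} + \frac{12}{143}\right)} = \sqrt{400 + \left(9 + \frac{12}{143}\right)} = \sqrt{400 + \frac{1299}{143}} = \sqrt{\frac{58499}{143}} = \frac{\sqrt{8365357}}{143}$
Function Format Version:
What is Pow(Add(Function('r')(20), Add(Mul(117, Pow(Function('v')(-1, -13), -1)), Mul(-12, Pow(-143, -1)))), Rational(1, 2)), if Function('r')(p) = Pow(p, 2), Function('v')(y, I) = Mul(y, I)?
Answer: Mul(Rational(1, 143), Pow(8365357, Rational(1, 2))) ≈ 20.226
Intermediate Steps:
Function('v')(y, I) = Mul(I, y)
Pow(Add(Function('r')(20), Add(Mul(117, Pow(Function('v')(-1, -13), -1)), Mul(-12, Pow(-143, -1)))), Rational(1, 2)) = Pow(Add(Pow(20, 2), Add(Mul(117, Pow(Mul(-13, -1), -1)), Mul(-12, Pow(-143, -1)))), Rational(1, 2)) = Pow(Add(400, Add(Mul(117, Pow(13, -1)), Mul(-12, Rational(-1, 143)))), Rational(1, 2)) = Pow(Add(400, Add(Mul(117, Rational(1, 13)), Rational(12, 143))), Rational(1, 2)) = Pow(Add(400, Add(9, Rational(12, 143))), Rational(1, 2)) = Pow(Add(400, Rational(1299, 143)), Rational(1, 2)) = Pow(Rational(58499, 143), Rational(1, 2)) = Mul(Rational(1, 143), Pow(8365357, Rational(1, 2)))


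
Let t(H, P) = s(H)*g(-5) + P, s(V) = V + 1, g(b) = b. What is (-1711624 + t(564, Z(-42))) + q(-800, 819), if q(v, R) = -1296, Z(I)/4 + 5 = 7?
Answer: -1715737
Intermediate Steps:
Z(I) = 8 (Z(I) = -20 + 4*7 = -20 + 28 = 8)
s(V) = 1 + V
t(H, P) = -5 + P - 5*H (t(H, P) = (1 + H)*(-5) + P = (-5 - 5*H) + P = -5 + P - 5*H)
(-1711624 + t(564, Z(-42))) + q(-800, 819) = (-1711624 + (-5 + 8 - 5*564)) - 1296 = (-1711624 + (-5 + 8 - 2820)) - 1296 = (-1711624 - 2817) - 1296 = -1714441 - 1296 = -1715737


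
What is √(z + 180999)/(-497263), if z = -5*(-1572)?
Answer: -√188859/497263 ≈ -0.00087394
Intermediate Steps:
z = 7860
√(z + 180999)/(-497263) = √(7860 + 180999)/(-497263) = √188859*(-1/497263) = -√188859/497263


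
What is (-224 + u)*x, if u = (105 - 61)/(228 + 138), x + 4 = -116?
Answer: 1638800/61 ≈ 26866.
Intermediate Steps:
x = -120 (x = -4 - 116 = -120)
u = 22/183 (u = 44/366 = 44*(1/366) = 22/183 ≈ 0.12022)
(-224 + u)*x = (-224 + 22/183)*(-120) = -40970/183*(-120) = 1638800/61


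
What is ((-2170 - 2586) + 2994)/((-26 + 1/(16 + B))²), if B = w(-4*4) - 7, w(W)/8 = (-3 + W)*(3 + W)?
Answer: -6942676450/2663488881 ≈ -2.6066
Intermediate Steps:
w(W) = 8*(-3 + W)*(3 + W) (w(W) = 8*((-3 + W)*(3 + W)) = 8*(-3 + W)*(3 + W))
B = 1969 (B = (-72 + 8*(-4*4)²) - 7 = (-72 + 8*(-16)²) - 7 = (-72 + 8*256) - 7 = (-72 + 2048) - 7 = 1976 - 7 = 1969)
((-2170 - 2586) + 2994)/((-26 + 1/(16 + B))²) = ((-2170 - 2586) + 2994)/((-26 + 1/(16 + 1969))²) = (-4756 + 2994)/((-26 + 1/1985)²) = -1762/(-26 + 1/1985)² = -1762/((-51609/1985)²) = -1762/2663488881/3940225 = -1762*3940225/2663488881 = -6942676450/2663488881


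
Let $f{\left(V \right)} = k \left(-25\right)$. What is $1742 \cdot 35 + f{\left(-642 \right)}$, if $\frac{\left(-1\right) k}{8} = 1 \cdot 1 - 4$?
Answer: $60370$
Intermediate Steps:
$k = 24$ ($k = - 8 \left(1 \cdot 1 - 4\right) = - 8 \left(1 - 4\right) = \left(-8\right) \left(-3\right) = 24$)
$f{\left(V \right)} = -600$ ($f{\left(V \right)} = 24 \left(-25\right) = -600$)
$1742 \cdot 35 + f{\left(-642 \right)} = 1742 \cdot 35 - 600 = 60970 - 600 = 60370$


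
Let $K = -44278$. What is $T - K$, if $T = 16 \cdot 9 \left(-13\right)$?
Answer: $42406$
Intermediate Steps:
$T = -1872$ ($T = 144 \left(-13\right) = -1872$)
$T - K = -1872 - -44278 = -1872 + 44278 = 42406$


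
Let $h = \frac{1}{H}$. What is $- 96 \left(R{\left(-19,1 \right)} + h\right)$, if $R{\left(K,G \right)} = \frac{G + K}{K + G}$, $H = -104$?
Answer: $- \frac{1236}{13} \approx -95.077$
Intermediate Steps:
$R{\left(K,G \right)} = 1$ ($R{\left(K,G \right)} = \frac{G + K}{G + K} = 1$)
$h = - \frac{1}{104}$ ($h = \frac{1}{-104} = - \frac{1}{104} \approx -0.0096154$)
$- 96 \left(R{\left(-19,1 \right)} + h\right) = - 96 \left(1 - \frac{1}{104}\right) = \left(-96\right) \frac{103}{104} = - \frac{1236}{13}$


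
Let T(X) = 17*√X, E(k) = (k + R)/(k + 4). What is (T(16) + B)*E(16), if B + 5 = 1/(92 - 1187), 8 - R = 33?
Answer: -51738/1825 ≈ -28.350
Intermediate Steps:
R = -25 (R = 8 - 1*33 = 8 - 33 = -25)
E(k) = (-25 + k)/(4 + k) (E(k) = (k - 25)/(k + 4) = (-25 + k)/(4 + k))
B = -5476/1095 (B = -5 + 1/(92 - 1187) = -5 + 1/(-1095) = -5 - 1/1095 = -5476/1095 ≈ -5.0009)
(T(16) + B)*E(16) = (17*√16 - 5476/1095)*((-25 + 16)/(4 + 16)) = (17*4 - 5476/1095)*(-9/20) = (68 - 5476/1095)*((1/20)*(-9)) = (68984/1095)*(-9/20) = -51738/1825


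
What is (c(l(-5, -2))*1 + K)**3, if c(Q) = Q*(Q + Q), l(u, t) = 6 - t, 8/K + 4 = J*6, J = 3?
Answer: 729000000/343 ≈ 2.1254e+6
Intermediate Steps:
K = 4/7 (K = 8/(-4 + 3*6) = 8/(-4 + 18) = 8/14 = 8*(1/14) = 4/7 ≈ 0.57143)
c(Q) = 2*Q**2 (c(Q) = Q*(2*Q) = 2*Q**2)
(c(l(-5, -2))*1 + K)**3 = ((2*(6 - 1*(-2))**2)*1 + 4/7)**3 = ((2*(6 + 2)**2)*1 + 4/7)**3 = ((2*8**2)*1 + 4/7)**3 = ((2*64)*1 + 4/7)**3 = (128*1 + 4/7)**3 = (128 + 4/7)**3 = (900/7)**3 = 729000000/343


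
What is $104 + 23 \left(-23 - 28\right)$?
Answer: $-1069$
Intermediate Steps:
$104 + 23 \left(-23 - 28\right) = 104 + 23 \left(-51\right) = 104 - 1173 = -1069$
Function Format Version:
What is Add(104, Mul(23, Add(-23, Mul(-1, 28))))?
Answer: -1069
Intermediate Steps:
Add(104, Mul(23, Add(-23, Mul(-1, 28)))) = Add(104, Mul(23, Add(-23, -28))) = Add(104, Mul(23, -51)) = Add(104, -1173) = -1069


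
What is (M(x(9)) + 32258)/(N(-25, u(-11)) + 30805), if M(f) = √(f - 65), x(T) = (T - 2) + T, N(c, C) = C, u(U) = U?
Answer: 16129/15397 + 7*I/30794 ≈ 1.0475 + 0.00022732*I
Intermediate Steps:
x(T) = -2 + 2*T (x(T) = (-2 + T) + T = -2 + 2*T)
M(f) = √(-65 + f)
(M(x(9)) + 32258)/(N(-25, u(-11)) + 30805) = (√(-65 + (-2 + 2*9)) + 32258)/(-11 + 30805) = (√(-65 + (-2 + 18)) + 32258)/30794 = (√(-65 + 16) + 32258)*(1/30794) = (√(-49) + 32258)*(1/30794) = (7*I + 32258)*(1/30794) = (32258 + 7*I)*(1/30794) = 16129/15397 + 7*I/30794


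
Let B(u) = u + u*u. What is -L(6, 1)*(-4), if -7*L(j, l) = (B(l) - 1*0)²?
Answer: -16/7 ≈ -2.2857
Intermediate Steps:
B(u) = u + u²
L(j, l) = -l²*(1 + l)²/7 (L(j, l) = -(l*(1 + l) - 1*0)²/7 = -(l*(1 + l) + 0)²/7 = -l²*(1 + l)²/7)
-L(6, 1)*(-4) = -(-1)*1²*(1 + 1)²/7*(-4) = -(-1)*2²/7*(-4) = -(-1)*4/7*(-4) = -1*(-4/7)*(-4) = (4/7)*(-4) = -16/7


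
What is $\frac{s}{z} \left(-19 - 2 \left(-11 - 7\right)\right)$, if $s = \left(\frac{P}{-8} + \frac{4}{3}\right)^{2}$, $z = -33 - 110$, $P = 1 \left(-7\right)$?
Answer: $- \frac{47753}{82368} \approx -0.57975$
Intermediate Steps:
$P = -7$
$z = -143$ ($z = -33 - 110 = -143$)
$s = \frac{2809}{576}$ ($s = \left(- \frac{7}{-8} + \frac{4}{3}\right)^{2} = \left(\left(-7\right) \left(- \frac{1}{8}\right) + 4 \cdot \frac{1}{3}\right)^{2} = \left(\frac{7}{8} + \frac{4}{3}\right)^{2} = \left(\frac{53}{24}\right)^{2} = \frac{2809}{576} \approx 4.8767$)
$\frac{s}{z} \left(-19 - 2 \left(-11 - 7\right)\right) = \frac{2809}{576 \left(-143\right)} \left(-19 - 2 \left(-11 - 7\right)\right) = \frac{2809}{576} \left(- \frac{1}{143}\right) \left(-19 - -36\right) = - \frac{2809 \left(-19 + 36\right)}{82368} = \left(- \frac{2809}{82368}\right) 17 = - \frac{47753}{82368}$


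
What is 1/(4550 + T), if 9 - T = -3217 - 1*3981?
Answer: 1/11757 ≈ 8.5056e-5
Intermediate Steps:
T = 7207 (T = 9 - (-3217 - 1*3981) = 9 - (-3217 - 3981) = 9 - 1*(-7198) = 9 + 7198 = 7207)
1/(4550 + T) = 1/(4550 + 7207) = 1/11757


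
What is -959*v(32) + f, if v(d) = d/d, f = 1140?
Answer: 181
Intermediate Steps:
v(d) = 1
-959*v(32) + f = -959*1 + 1140 = -959 + 1140 = 181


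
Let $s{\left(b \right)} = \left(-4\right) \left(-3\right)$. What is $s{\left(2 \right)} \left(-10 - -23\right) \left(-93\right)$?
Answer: $-14508$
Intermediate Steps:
$s{\left(b \right)} = 12$
$s{\left(2 \right)} \left(-10 - -23\right) \left(-93\right) = 12 \left(-10 - -23\right) \left(-93\right) = 12 \left(-10 + 23\right) \left(-93\right) = 12 \cdot 13 \left(-93\right) = 156 \left(-93\right) = -14508$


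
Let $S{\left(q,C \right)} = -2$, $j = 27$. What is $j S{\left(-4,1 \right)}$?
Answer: $-54$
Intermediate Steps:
$j S{\left(-4,1 \right)} = 27 \left(-2\right) = -54$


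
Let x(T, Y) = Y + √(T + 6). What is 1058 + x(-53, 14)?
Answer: 1072 + I*√47 ≈ 1072.0 + 6.8557*I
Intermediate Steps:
x(T, Y) = Y + √(6 + T)
1058 + x(-53, 14) = 1058 + (14 + √(6 - 53)) = 1058 + (14 + √(-47)) = 1058 + (14 + I*√47) = 1072 + I*√47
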